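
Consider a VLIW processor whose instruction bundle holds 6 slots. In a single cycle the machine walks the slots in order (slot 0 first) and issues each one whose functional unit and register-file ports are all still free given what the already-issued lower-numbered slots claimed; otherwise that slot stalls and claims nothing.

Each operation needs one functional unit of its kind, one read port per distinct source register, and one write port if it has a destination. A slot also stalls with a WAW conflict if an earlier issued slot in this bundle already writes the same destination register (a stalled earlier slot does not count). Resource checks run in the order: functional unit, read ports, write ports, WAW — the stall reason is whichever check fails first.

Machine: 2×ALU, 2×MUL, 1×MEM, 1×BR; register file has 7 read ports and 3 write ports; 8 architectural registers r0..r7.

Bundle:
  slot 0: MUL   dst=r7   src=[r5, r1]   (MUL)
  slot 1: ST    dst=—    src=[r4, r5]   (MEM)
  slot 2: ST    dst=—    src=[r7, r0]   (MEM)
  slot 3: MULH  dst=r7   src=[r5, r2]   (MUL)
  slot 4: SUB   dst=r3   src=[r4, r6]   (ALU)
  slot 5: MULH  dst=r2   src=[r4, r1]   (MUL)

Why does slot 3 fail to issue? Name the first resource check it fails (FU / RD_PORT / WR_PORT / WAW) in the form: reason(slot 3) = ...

reason(slot 3) = WAW

(0) want 1×MUL +2rd +1wr — yes → AL2|MU1|ME1|BR1|rd5|wr2
(1) want 1×MEM +2rd +0wr — yes → AL2|MU1|ME0|BR1|rd3|wr2
(2) want 1×MEM +2rd +0wr — FU → AL2|MU1|ME0|BR1|rd3|wr2
(3) want 1×MUL +2rd +1wr — WAW → AL2|MU1|ME0|BR1|rd3|wr2
(4) want 1×ALU +2rd +1wr — yes → AL1|MU1|ME0|BR1|rd1|wr1
(5) want 1×MUL +2rd +1wr — RD_PORT → AL1|MU1|ME0|BR1|rd1|wr1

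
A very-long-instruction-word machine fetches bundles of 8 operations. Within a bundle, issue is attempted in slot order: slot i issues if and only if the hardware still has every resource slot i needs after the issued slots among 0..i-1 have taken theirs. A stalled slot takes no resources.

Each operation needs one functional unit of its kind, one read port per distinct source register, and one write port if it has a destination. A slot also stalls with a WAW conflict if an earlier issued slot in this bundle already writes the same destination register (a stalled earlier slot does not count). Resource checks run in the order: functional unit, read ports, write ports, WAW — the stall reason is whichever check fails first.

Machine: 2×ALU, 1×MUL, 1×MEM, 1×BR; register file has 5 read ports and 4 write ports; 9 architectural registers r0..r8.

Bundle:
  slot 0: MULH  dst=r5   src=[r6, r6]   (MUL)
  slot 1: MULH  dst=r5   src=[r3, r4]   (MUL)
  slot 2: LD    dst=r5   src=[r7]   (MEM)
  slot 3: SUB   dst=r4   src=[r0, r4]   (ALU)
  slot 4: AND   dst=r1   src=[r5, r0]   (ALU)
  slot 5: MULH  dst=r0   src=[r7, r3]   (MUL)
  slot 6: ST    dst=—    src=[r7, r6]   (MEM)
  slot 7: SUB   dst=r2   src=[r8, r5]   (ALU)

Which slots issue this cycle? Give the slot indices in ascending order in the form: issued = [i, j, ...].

[0] MUL needs rd=1 wr=1: ok; after: ALU=2 MUL=0 MEM=1 BR=1, R=4, W=3
[1] MUL needs rd=2 wr=1: FU; after: ALU=2 MUL=0 MEM=1 BR=1, R=4, W=3
[2] MEM needs rd=1 wr=1: WAW; after: ALU=2 MUL=0 MEM=1 BR=1, R=4, W=3
[3] ALU needs rd=2 wr=1: ok; after: ALU=1 MUL=0 MEM=1 BR=1, R=2, W=2
[4] ALU needs rd=2 wr=1: ok; after: ALU=0 MUL=0 MEM=1 BR=1, R=0, W=1
[5] MUL needs rd=2 wr=1: FU; after: ALU=0 MUL=0 MEM=1 BR=1, R=0, W=1
[6] MEM needs rd=2 wr=0: RD_PORT; after: ALU=0 MUL=0 MEM=1 BR=1, R=0, W=1
[7] ALU needs rd=2 wr=1: FU; after: ALU=0 MUL=0 MEM=1 BR=1, R=0, W=1

issued = [0, 3, 4]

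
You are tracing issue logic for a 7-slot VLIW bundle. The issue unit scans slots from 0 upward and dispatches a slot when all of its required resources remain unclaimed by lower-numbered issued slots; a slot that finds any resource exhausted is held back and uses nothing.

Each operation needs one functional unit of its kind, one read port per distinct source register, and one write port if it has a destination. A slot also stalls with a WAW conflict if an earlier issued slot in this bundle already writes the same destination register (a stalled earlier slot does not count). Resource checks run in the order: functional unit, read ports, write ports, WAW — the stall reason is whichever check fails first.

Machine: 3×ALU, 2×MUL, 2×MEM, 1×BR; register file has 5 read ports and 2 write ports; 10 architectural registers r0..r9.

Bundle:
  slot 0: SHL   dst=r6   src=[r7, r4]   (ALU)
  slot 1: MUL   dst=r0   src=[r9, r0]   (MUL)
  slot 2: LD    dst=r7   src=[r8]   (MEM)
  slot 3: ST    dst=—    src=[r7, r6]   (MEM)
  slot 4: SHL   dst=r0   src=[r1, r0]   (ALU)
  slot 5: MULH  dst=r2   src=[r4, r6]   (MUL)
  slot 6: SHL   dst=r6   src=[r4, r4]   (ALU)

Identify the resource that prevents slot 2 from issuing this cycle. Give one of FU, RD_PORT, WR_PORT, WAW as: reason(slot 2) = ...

#0 ALU src=r7,r4 dispatched  <A:2 Mu:2 Ld:2 B:1 rd:3 wr:1>
#1 MUL src=r9,r0 dispatched  <A:2 Mu:1 Ld:2 B:1 rd:1 wr:0>
#2 MEM src=r8 held:WR_PORT  <A:2 Mu:1 Ld:2 B:1 rd:1 wr:0>
#3 MEM src=r7,r6 held:RD_PORT  <A:2 Mu:1 Ld:2 B:1 rd:1 wr:0>
#4 ALU src=r1,r0 held:RD_PORT  <A:2 Mu:1 Ld:2 B:1 rd:1 wr:0>
#5 MUL src=r4,r6 held:RD_PORT  <A:2 Mu:1 Ld:2 B:1 rd:1 wr:0>
#6 ALU src=r4,r4 held:WR_PORT  <A:2 Mu:1 Ld:2 B:1 rd:1 wr:0>

reason(slot 2) = WR_PORT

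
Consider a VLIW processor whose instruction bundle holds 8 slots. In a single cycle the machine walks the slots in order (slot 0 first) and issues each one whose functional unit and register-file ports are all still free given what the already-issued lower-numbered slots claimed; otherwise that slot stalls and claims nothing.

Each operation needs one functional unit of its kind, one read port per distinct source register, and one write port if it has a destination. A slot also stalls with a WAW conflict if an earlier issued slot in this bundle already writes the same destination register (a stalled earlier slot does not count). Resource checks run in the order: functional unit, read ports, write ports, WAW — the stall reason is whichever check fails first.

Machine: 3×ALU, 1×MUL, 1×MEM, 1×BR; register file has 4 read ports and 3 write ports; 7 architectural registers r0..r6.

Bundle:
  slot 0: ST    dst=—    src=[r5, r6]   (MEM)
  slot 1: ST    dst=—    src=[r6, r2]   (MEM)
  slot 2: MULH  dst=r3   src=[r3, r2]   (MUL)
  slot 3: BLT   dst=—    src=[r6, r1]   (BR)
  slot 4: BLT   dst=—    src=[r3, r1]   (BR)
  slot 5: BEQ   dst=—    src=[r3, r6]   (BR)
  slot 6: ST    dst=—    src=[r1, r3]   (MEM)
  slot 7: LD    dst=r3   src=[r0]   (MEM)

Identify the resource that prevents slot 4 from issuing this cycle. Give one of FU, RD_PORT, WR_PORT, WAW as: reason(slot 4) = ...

reason(slot 4) = RD_PORT

(0) want 1×MEM +2rd +0wr — yes → AL3|MU1|ME0|BR1|rd2|wr3
(1) want 1×MEM +2rd +0wr — FU → AL3|MU1|ME0|BR1|rd2|wr3
(2) want 1×MUL +2rd +1wr — yes → AL3|MU0|ME0|BR1|rd0|wr2
(3) want 1×BR +2rd +0wr — RD_PORT → AL3|MU0|ME0|BR1|rd0|wr2
(4) want 1×BR +2rd +0wr — RD_PORT → AL3|MU0|ME0|BR1|rd0|wr2
(5) want 1×BR +2rd +0wr — RD_PORT → AL3|MU0|ME0|BR1|rd0|wr2
(6) want 1×MEM +2rd +0wr — FU → AL3|MU0|ME0|BR1|rd0|wr2
(7) want 1×MEM +1rd +1wr — FU → AL3|MU0|ME0|BR1|rd0|wr2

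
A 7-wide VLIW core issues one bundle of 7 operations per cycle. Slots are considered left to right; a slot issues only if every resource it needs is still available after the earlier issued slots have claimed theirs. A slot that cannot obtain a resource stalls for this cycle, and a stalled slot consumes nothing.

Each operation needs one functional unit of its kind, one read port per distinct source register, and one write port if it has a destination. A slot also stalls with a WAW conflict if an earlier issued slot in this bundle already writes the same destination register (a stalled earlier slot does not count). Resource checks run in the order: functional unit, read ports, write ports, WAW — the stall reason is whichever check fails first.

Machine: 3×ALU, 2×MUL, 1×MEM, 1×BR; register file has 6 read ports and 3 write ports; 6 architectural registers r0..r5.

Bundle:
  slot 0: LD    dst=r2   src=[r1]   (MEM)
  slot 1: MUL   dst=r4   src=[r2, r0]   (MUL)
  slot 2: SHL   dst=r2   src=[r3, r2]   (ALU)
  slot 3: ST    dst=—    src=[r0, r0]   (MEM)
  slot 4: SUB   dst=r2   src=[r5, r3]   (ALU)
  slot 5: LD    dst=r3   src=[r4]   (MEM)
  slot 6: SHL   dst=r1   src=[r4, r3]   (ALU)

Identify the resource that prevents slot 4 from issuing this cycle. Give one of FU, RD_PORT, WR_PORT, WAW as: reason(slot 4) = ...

reason(slot 4) = WAW

[0] MEM needs rd=1 wr=1: ok; after: ALU=3 MUL=2 MEM=0 BR=1, R=5, W=2
[1] MUL needs rd=2 wr=1: ok; after: ALU=3 MUL=1 MEM=0 BR=1, R=3, W=1
[2] ALU needs rd=2 wr=1: WAW; after: ALU=3 MUL=1 MEM=0 BR=1, R=3, W=1
[3] MEM needs rd=1 wr=0: FU; after: ALU=3 MUL=1 MEM=0 BR=1, R=3, W=1
[4] ALU needs rd=2 wr=1: WAW; after: ALU=3 MUL=1 MEM=0 BR=1, R=3, W=1
[5] MEM needs rd=1 wr=1: FU; after: ALU=3 MUL=1 MEM=0 BR=1, R=3, W=1
[6] ALU needs rd=2 wr=1: ok; after: ALU=2 MUL=1 MEM=0 BR=1, R=1, W=0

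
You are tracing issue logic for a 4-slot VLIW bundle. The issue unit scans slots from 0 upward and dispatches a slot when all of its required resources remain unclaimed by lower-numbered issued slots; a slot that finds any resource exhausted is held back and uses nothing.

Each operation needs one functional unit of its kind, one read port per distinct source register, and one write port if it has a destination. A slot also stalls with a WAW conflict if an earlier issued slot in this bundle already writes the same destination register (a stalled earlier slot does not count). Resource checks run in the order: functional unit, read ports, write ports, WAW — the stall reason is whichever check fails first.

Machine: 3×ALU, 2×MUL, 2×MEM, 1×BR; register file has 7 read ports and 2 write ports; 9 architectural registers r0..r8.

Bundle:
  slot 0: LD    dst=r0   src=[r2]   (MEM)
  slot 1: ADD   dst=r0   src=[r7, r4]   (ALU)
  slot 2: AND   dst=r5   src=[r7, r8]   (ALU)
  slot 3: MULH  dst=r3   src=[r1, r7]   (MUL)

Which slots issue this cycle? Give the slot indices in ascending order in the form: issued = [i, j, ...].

slot 0 (MEM): ISSUE — free A3,Mu2,Ld1,B1 rp6 wp1
slot 1 (ALU): stall WAW — free A3,Mu2,Ld1,B1 rp6 wp1
slot 2 (ALU): ISSUE — free A2,Mu2,Ld1,B1 rp4 wp0
slot 3 (MUL): stall WR_PORT — free A2,Mu2,Ld1,B1 rp4 wp0

issued = [0, 2]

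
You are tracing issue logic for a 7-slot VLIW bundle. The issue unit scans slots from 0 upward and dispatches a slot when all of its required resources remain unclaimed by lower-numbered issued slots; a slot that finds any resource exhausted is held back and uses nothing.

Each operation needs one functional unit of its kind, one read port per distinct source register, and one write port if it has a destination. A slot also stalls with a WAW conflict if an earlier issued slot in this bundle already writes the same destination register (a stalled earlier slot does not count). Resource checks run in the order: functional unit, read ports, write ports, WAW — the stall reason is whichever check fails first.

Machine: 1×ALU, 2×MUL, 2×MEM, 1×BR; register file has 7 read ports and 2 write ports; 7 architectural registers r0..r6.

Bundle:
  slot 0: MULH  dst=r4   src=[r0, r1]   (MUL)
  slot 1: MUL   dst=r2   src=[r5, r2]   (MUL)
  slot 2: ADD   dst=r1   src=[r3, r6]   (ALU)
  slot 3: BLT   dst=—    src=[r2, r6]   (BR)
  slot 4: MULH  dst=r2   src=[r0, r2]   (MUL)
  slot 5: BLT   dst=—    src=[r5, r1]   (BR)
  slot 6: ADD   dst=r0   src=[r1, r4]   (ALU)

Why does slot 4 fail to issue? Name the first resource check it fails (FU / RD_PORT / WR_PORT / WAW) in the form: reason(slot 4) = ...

reason(slot 4) = FU

#0 MUL src=r0,r1 dispatched  <A:1 Mu:1 Ld:2 B:1 rd:5 wr:1>
#1 MUL src=r5,r2 dispatched  <A:1 Mu:0 Ld:2 B:1 rd:3 wr:0>
#2 ALU src=r3,r6 held:WR_PORT  <A:1 Mu:0 Ld:2 B:1 rd:3 wr:0>
#3 BR src=r2,r6 dispatched  <A:1 Mu:0 Ld:2 B:0 rd:1 wr:0>
#4 MUL src=r0,r2 held:FU  <A:1 Mu:0 Ld:2 B:0 rd:1 wr:0>
#5 BR src=r5,r1 held:FU  <A:1 Mu:0 Ld:2 B:0 rd:1 wr:0>
#6 ALU src=r1,r4 held:RD_PORT  <A:1 Mu:0 Ld:2 B:0 rd:1 wr:0>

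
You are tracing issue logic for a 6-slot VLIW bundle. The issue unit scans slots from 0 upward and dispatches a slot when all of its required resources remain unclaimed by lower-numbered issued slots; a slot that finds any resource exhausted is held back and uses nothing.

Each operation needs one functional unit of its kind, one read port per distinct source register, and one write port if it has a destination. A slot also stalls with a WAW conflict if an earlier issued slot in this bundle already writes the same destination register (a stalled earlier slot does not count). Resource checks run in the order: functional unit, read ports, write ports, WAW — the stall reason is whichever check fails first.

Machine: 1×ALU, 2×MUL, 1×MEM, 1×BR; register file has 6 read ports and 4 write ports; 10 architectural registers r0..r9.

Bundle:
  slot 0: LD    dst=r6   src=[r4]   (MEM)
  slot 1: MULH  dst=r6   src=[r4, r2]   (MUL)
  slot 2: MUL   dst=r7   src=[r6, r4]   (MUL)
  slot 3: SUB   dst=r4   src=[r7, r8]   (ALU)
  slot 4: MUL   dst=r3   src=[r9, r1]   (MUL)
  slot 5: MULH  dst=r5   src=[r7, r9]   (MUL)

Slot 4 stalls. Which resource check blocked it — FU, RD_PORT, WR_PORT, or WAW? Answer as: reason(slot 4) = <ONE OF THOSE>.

slot 0 (MEM): ISSUE — free A1,Mu2,Ld0,B1 rp5 wp3
slot 1 (MUL): stall WAW — free A1,Mu2,Ld0,B1 rp5 wp3
slot 2 (MUL): ISSUE — free A1,Mu1,Ld0,B1 rp3 wp2
slot 3 (ALU): ISSUE — free A0,Mu1,Ld0,B1 rp1 wp1
slot 4 (MUL): stall RD_PORT — free A0,Mu1,Ld0,B1 rp1 wp1
slot 5 (MUL): stall RD_PORT — free A0,Mu1,Ld0,B1 rp1 wp1

reason(slot 4) = RD_PORT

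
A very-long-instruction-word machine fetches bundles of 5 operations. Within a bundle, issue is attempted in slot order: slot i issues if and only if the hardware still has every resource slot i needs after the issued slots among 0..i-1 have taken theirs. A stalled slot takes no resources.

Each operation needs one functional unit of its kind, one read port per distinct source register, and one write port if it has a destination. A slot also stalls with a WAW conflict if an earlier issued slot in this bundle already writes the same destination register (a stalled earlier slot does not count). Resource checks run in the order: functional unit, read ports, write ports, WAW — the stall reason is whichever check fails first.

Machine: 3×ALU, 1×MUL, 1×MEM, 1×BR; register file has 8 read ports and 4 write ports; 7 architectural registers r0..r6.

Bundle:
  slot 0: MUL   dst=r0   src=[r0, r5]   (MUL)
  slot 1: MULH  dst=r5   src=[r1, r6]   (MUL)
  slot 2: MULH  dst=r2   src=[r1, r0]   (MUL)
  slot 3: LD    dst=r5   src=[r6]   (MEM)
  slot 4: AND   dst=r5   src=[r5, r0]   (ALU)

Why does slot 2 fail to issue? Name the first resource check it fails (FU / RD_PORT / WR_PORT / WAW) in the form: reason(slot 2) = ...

[0] MUL needs rd=2 wr=1: ok; after: ALU=3 MUL=0 MEM=1 BR=1, R=6, W=3
[1] MUL needs rd=2 wr=1: FU; after: ALU=3 MUL=0 MEM=1 BR=1, R=6, W=3
[2] MUL needs rd=2 wr=1: FU; after: ALU=3 MUL=0 MEM=1 BR=1, R=6, W=3
[3] MEM needs rd=1 wr=1: ok; after: ALU=3 MUL=0 MEM=0 BR=1, R=5, W=2
[4] ALU needs rd=2 wr=1: WAW; after: ALU=3 MUL=0 MEM=0 BR=1, R=5, W=2

reason(slot 2) = FU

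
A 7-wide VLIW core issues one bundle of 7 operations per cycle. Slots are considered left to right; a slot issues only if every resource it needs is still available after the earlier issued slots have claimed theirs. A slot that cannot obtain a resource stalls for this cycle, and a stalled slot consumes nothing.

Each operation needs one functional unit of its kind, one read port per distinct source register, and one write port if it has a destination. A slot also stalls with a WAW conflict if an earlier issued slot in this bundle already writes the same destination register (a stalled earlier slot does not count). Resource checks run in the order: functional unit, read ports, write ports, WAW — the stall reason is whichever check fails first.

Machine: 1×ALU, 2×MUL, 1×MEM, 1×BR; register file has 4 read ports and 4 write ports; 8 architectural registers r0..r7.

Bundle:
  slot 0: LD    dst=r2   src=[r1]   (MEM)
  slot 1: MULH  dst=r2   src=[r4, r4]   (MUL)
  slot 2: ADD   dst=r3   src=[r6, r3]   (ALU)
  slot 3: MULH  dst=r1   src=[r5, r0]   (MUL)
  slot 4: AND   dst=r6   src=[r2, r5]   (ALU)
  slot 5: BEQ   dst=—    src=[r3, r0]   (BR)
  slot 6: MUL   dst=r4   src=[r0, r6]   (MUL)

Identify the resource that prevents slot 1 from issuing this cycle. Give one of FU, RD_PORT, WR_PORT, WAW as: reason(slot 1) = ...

reason(slot 1) = WAW

#0 MEM src=r1 dispatched  <A:1 Mu:2 Ld:0 B:1 rd:3 wr:3>
#1 MUL src=r4,r4 held:WAW  <A:1 Mu:2 Ld:0 B:1 rd:3 wr:3>
#2 ALU src=r6,r3 dispatched  <A:0 Mu:2 Ld:0 B:1 rd:1 wr:2>
#3 MUL src=r5,r0 held:RD_PORT  <A:0 Mu:2 Ld:0 B:1 rd:1 wr:2>
#4 ALU src=r2,r5 held:FU  <A:0 Mu:2 Ld:0 B:1 rd:1 wr:2>
#5 BR src=r3,r0 held:RD_PORT  <A:0 Mu:2 Ld:0 B:1 rd:1 wr:2>
#6 MUL src=r0,r6 held:RD_PORT  <A:0 Mu:2 Ld:0 B:1 rd:1 wr:2>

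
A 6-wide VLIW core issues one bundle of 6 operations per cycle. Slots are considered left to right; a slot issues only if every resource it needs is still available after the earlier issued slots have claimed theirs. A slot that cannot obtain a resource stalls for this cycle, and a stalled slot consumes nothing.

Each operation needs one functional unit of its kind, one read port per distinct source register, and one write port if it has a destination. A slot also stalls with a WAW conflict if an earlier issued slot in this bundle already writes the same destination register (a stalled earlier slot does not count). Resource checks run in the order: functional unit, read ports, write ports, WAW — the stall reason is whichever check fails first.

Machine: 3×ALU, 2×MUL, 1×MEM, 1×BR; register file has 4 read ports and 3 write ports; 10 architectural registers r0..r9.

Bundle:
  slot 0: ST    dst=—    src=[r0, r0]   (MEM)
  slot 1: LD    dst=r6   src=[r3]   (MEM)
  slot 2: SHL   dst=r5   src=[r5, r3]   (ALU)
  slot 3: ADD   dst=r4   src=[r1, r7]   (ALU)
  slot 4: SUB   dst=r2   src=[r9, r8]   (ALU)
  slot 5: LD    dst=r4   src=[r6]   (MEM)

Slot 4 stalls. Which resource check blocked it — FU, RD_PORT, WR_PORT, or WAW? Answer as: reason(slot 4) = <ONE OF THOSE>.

reason(slot 4) = RD_PORT

  0. MEM ⇒ go  {3A/2Mu/0Ld/1B | 3r 3w}
  1. MEM→r6 ⇒ no(FU)  {3A/2Mu/0Ld/1B | 3r 3w}
  2. ALU→r5 ⇒ go  {2A/2Mu/0Ld/1B | 1r 2w}
  3. ALU→r4 ⇒ no(RD_PORT)  {2A/2Mu/0Ld/1B | 1r 2w}
  4. ALU→r2 ⇒ no(RD_PORT)  {2A/2Mu/0Ld/1B | 1r 2w}
  5. MEM→r4 ⇒ no(FU)  {2A/2Mu/0Ld/1B | 1r 2w}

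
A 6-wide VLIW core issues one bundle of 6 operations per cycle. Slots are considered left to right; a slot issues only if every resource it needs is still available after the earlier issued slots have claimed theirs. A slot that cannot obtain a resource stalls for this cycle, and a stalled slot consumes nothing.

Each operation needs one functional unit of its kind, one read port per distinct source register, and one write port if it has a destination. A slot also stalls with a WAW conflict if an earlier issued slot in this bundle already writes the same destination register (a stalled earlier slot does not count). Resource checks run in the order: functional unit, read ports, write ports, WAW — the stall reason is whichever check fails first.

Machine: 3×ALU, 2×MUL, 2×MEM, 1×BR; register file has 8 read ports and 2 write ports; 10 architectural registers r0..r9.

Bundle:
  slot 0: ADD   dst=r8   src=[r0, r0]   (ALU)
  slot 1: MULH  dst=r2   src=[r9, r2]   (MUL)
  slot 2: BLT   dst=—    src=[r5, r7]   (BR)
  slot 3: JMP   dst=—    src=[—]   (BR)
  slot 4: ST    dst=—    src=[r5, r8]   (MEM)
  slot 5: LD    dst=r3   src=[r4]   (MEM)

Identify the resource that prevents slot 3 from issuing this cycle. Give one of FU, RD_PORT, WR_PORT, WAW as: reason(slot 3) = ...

#0 ALU src=r0,r0 dispatched  <A:2 Mu:2 Ld:2 B:1 rd:7 wr:1>
#1 MUL src=r9,r2 dispatched  <A:2 Mu:1 Ld:2 B:1 rd:5 wr:0>
#2 BR src=r5,r7 dispatched  <A:2 Mu:1 Ld:2 B:0 rd:3 wr:0>
#3 BR src=- held:FU  <A:2 Mu:1 Ld:2 B:0 rd:3 wr:0>
#4 MEM src=r5,r8 dispatched  <A:2 Mu:1 Ld:1 B:0 rd:1 wr:0>
#5 MEM src=r4 held:WR_PORT  <A:2 Mu:1 Ld:1 B:0 rd:1 wr:0>

reason(slot 3) = FU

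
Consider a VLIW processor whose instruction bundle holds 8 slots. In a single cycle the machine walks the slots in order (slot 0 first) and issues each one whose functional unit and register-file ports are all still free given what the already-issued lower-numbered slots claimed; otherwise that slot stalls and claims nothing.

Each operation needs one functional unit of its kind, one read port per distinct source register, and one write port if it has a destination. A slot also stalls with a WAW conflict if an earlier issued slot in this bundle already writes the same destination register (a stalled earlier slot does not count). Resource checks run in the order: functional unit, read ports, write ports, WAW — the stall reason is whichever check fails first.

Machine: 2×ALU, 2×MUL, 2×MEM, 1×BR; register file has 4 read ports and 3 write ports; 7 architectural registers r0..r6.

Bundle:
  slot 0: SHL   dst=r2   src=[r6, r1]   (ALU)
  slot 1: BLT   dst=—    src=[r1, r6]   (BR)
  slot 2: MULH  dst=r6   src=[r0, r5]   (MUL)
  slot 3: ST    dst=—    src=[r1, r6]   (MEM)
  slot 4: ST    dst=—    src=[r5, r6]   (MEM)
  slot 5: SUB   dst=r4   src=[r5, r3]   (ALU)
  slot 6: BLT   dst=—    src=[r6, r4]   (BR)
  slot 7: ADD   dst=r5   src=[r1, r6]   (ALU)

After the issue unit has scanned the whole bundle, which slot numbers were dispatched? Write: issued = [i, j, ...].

(0) want 1×ALU +2rd +1wr — yes → AL1|MU2|ME2|BR1|rd2|wr2
(1) want 1×BR +2rd +0wr — yes → AL1|MU2|ME2|BR0|rd0|wr2
(2) want 1×MUL +2rd +1wr — RD_PORT → AL1|MU2|ME2|BR0|rd0|wr2
(3) want 1×MEM +2rd +0wr — RD_PORT → AL1|MU2|ME2|BR0|rd0|wr2
(4) want 1×MEM +2rd +0wr — RD_PORT → AL1|MU2|ME2|BR0|rd0|wr2
(5) want 1×ALU +2rd +1wr — RD_PORT → AL1|MU2|ME2|BR0|rd0|wr2
(6) want 1×BR +2rd +0wr — FU → AL1|MU2|ME2|BR0|rd0|wr2
(7) want 1×ALU +2rd +1wr — RD_PORT → AL1|MU2|ME2|BR0|rd0|wr2

issued = [0, 1]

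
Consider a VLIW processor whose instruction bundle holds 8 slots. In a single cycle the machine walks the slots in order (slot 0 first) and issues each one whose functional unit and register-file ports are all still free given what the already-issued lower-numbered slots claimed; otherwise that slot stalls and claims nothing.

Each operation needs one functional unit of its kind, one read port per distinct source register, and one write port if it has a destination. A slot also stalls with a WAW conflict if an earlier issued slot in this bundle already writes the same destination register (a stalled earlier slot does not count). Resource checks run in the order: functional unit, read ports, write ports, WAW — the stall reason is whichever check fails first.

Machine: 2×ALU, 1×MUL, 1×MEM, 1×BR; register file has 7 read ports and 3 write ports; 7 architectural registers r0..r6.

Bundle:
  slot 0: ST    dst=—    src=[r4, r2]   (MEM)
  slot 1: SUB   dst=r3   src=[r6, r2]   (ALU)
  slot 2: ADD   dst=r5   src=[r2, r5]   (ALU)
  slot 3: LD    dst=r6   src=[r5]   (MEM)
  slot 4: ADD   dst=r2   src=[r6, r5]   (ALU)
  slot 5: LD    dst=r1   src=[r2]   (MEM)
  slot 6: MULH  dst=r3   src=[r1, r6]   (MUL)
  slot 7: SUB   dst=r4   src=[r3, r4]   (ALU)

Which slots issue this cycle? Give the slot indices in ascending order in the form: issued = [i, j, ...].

  0. MEM ⇒ go  {2A/1Mu/0Ld/1B | 5r 3w}
  1. ALU→r3 ⇒ go  {1A/1Mu/0Ld/1B | 3r 2w}
  2. ALU→r5 ⇒ go  {0A/1Mu/0Ld/1B | 1r 1w}
  3. MEM→r6 ⇒ no(FU)  {0A/1Mu/0Ld/1B | 1r 1w}
  4. ALU→r2 ⇒ no(FU)  {0A/1Mu/0Ld/1B | 1r 1w}
  5. MEM→r1 ⇒ no(FU)  {0A/1Mu/0Ld/1B | 1r 1w}
  6. MUL→r3 ⇒ no(RD_PORT)  {0A/1Mu/0Ld/1B | 1r 1w}
  7. ALU→r4 ⇒ no(FU)  {0A/1Mu/0Ld/1B | 1r 1w}

issued = [0, 1, 2]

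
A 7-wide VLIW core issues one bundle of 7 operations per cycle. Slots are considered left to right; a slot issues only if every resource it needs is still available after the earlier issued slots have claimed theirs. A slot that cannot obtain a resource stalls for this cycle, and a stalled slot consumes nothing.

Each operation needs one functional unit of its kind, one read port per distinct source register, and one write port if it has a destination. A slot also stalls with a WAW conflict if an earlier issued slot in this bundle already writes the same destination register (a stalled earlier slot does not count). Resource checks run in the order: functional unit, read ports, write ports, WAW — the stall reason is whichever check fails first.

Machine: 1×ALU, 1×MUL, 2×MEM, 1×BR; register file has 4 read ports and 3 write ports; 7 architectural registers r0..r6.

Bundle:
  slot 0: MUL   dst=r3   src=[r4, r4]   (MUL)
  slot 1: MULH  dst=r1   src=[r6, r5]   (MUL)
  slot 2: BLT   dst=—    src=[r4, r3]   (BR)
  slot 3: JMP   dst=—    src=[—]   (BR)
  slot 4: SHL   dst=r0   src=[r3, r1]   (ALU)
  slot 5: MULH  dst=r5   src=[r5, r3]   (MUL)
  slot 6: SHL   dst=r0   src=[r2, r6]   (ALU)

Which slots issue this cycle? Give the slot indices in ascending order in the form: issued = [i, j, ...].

[0] MUL needs rd=1 wr=1: ok; after: ALU=1 MUL=0 MEM=2 BR=1, R=3, W=2
[1] MUL needs rd=2 wr=1: FU; after: ALU=1 MUL=0 MEM=2 BR=1, R=3, W=2
[2] BR needs rd=2 wr=0: ok; after: ALU=1 MUL=0 MEM=2 BR=0, R=1, W=2
[3] BR needs rd=0 wr=0: FU; after: ALU=1 MUL=0 MEM=2 BR=0, R=1, W=2
[4] ALU needs rd=2 wr=1: RD_PORT; after: ALU=1 MUL=0 MEM=2 BR=0, R=1, W=2
[5] MUL needs rd=2 wr=1: FU; after: ALU=1 MUL=0 MEM=2 BR=0, R=1, W=2
[6] ALU needs rd=2 wr=1: RD_PORT; after: ALU=1 MUL=0 MEM=2 BR=0, R=1, W=2

issued = [0, 2]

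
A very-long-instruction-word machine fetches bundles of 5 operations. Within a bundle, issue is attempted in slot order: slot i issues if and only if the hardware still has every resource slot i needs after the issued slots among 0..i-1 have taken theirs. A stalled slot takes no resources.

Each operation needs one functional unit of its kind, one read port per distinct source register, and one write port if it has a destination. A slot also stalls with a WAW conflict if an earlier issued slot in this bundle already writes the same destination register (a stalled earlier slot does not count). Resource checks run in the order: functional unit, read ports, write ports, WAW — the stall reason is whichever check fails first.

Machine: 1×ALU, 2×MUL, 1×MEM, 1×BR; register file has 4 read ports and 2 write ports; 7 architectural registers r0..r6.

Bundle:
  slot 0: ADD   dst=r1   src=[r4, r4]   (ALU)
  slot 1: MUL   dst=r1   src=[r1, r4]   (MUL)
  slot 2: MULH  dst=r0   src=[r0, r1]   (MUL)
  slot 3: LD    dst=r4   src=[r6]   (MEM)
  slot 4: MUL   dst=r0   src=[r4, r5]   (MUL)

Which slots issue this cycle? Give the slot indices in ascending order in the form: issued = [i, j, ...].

slot 0 (ALU): ISSUE — free A0,Mu2,Ld1,B1 rp3 wp1
slot 1 (MUL): stall WAW — free A0,Mu2,Ld1,B1 rp3 wp1
slot 2 (MUL): ISSUE — free A0,Mu1,Ld1,B1 rp1 wp0
slot 3 (MEM): stall WR_PORT — free A0,Mu1,Ld1,B1 rp1 wp0
slot 4 (MUL): stall RD_PORT — free A0,Mu1,Ld1,B1 rp1 wp0

issued = [0, 2]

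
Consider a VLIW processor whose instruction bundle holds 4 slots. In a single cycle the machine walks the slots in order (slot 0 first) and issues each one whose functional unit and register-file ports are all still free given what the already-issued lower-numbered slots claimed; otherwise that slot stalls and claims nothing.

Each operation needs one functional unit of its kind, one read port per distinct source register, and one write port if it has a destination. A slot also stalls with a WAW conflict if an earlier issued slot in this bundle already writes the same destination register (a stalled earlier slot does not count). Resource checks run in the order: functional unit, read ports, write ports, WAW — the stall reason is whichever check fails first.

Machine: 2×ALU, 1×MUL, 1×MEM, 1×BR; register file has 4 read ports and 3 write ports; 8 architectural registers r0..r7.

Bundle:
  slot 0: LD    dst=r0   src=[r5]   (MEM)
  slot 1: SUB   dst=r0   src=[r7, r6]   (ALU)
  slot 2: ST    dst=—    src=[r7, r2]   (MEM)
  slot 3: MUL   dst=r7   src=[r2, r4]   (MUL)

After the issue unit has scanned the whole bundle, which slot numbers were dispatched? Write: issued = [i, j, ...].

issued = [0, 3]

  0. MEM→r0 ⇒ go  {2A/1Mu/0Ld/1B | 3r 2w}
  1. ALU→r0 ⇒ no(WAW)  {2A/1Mu/0Ld/1B | 3r 2w}
  2. MEM ⇒ no(FU)  {2A/1Mu/0Ld/1B | 3r 2w}
  3. MUL→r7 ⇒ go  {2A/0Mu/0Ld/1B | 1r 1w}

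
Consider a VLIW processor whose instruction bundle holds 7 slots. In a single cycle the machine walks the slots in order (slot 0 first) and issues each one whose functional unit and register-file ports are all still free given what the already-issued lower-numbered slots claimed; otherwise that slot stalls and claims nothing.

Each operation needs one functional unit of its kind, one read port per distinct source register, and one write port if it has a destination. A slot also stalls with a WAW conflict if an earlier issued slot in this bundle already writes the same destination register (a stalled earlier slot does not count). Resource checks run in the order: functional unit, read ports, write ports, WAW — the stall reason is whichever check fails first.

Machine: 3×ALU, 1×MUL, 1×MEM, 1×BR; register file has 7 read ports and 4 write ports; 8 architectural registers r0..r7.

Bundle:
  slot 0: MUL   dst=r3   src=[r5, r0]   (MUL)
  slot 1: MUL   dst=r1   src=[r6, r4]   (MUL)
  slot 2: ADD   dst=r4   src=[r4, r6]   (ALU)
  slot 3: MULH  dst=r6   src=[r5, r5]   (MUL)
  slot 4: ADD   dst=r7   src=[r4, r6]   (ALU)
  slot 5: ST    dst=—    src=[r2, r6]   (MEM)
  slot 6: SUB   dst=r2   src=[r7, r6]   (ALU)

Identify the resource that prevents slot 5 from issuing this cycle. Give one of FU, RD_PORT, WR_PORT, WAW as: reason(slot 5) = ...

  0. MUL→r3 ⇒ go  {3A/0Mu/1Ld/1B | 5r 3w}
  1. MUL→r1 ⇒ no(FU)  {3A/0Mu/1Ld/1B | 5r 3w}
  2. ALU→r4 ⇒ go  {2A/0Mu/1Ld/1B | 3r 2w}
  3. MUL→r6 ⇒ no(FU)  {2A/0Mu/1Ld/1B | 3r 2w}
  4. ALU→r7 ⇒ go  {1A/0Mu/1Ld/1B | 1r 1w}
  5. MEM ⇒ no(RD_PORT)  {1A/0Mu/1Ld/1B | 1r 1w}
  6. ALU→r2 ⇒ no(RD_PORT)  {1A/0Mu/1Ld/1B | 1r 1w}

reason(slot 5) = RD_PORT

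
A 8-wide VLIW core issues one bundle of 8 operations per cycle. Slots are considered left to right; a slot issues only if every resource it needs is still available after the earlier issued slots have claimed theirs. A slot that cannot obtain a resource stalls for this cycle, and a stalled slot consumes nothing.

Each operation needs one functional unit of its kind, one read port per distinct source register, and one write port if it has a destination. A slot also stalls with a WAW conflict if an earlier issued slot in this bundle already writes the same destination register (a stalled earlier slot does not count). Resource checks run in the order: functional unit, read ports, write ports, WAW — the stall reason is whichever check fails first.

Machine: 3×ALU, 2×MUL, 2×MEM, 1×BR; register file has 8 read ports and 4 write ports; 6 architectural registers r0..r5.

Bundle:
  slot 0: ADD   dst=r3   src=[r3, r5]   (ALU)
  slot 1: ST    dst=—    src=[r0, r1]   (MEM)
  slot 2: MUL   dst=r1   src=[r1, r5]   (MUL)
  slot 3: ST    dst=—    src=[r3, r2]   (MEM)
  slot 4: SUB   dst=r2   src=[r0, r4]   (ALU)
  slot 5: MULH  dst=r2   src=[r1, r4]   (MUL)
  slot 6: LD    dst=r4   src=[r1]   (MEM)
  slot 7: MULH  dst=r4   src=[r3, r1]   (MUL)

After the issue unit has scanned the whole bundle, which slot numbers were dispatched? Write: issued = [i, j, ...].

  0. ALU→r3 ⇒ go  {2A/2Mu/2Ld/1B | 6r 3w}
  1. MEM ⇒ go  {2A/2Mu/1Ld/1B | 4r 3w}
  2. MUL→r1 ⇒ go  {2A/1Mu/1Ld/1B | 2r 2w}
  3. MEM ⇒ go  {2A/1Mu/0Ld/1B | 0r 2w}
  4. ALU→r2 ⇒ no(RD_PORT)  {2A/1Mu/0Ld/1B | 0r 2w}
  5. MUL→r2 ⇒ no(RD_PORT)  {2A/1Mu/0Ld/1B | 0r 2w}
  6. MEM→r4 ⇒ no(FU)  {2A/1Mu/0Ld/1B | 0r 2w}
  7. MUL→r4 ⇒ no(RD_PORT)  {2A/1Mu/0Ld/1B | 0r 2w}

issued = [0, 1, 2, 3]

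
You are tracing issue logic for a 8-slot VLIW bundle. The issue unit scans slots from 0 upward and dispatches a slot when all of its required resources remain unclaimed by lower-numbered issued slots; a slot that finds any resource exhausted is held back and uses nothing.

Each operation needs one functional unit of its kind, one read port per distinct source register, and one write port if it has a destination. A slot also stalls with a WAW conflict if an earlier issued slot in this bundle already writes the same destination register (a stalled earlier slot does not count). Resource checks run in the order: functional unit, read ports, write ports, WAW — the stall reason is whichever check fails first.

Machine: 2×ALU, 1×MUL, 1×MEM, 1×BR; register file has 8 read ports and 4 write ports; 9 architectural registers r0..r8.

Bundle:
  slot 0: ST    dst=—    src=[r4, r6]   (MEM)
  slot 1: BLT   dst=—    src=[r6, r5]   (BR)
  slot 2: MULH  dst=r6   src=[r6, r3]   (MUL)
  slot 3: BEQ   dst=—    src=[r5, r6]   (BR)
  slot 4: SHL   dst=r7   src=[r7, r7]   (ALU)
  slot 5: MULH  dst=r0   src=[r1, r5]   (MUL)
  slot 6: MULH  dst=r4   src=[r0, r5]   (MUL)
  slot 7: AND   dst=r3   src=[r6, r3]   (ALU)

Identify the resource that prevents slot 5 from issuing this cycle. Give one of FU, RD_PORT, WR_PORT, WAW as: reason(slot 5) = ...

reason(slot 5) = FU

(0) want 1×MEM +2rd +0wr — yes → AL2|MU1|ME0|BR1|rd6|wr4
(1) want 1×BR +2rd +0wr — yes → AL2|MU1|ME0|BR0|rd4|wr4
(2) want 1×MUL +2rd +1wr — yes → AL2|MU0|ME0|BR0|rd2|wr3
(3) want 1×BR +2rd +0wr — FU → AL2|MU0|ME0|BR0|rd2|wr3
(4) want 1×ALU +1rd +1wr — yes → AL1|MU0|ME0|BR0|rd1|wr2
(5) want 1×MUL +2rd +1wr — FU → AL1|MU0|ME0|BR0|rd1|wr2
(6) want 1×MUL +2rd +1wr — FU → AL1|MU0|ME0|BR0|rd1|wr2
(7) want 1×ALU +2rd +1wr — RD_PORT → AL1|MU0|ME0|BR0|rd1|wr2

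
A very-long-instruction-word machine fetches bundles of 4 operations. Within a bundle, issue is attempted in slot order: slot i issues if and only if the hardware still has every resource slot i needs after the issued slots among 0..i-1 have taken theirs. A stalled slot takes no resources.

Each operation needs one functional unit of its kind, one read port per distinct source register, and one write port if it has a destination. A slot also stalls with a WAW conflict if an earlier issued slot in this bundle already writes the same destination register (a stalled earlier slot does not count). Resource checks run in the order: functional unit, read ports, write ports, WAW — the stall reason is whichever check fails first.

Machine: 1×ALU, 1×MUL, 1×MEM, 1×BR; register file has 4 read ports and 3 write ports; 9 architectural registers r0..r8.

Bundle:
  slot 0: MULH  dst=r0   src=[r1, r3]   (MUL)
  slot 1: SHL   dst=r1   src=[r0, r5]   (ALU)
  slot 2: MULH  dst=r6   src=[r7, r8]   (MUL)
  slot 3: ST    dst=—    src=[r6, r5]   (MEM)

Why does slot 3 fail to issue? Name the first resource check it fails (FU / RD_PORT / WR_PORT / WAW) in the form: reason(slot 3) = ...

reason(slot 3) = RD_PORT

[0] MUL needs rd=2 wr=1: ok; after: ALU=1 MUL=0 MEM=1 BR=1, R=2, W=2
[1] ALU needs rd=2 wr=1: ok; after: ALU=0 MUL=0 MEM=1 BR=1, R=0, W=1
[2] MUL needs rd=2 wr=1: FU; after: ALU=0 MUL=0 MEM=1 BR=1, R=0, W=1
[3] MEM needs rd=2 wr=0: RD_PORT; after: ALU=0 MUL=0 MEM=1 BR=1, R=0, W=1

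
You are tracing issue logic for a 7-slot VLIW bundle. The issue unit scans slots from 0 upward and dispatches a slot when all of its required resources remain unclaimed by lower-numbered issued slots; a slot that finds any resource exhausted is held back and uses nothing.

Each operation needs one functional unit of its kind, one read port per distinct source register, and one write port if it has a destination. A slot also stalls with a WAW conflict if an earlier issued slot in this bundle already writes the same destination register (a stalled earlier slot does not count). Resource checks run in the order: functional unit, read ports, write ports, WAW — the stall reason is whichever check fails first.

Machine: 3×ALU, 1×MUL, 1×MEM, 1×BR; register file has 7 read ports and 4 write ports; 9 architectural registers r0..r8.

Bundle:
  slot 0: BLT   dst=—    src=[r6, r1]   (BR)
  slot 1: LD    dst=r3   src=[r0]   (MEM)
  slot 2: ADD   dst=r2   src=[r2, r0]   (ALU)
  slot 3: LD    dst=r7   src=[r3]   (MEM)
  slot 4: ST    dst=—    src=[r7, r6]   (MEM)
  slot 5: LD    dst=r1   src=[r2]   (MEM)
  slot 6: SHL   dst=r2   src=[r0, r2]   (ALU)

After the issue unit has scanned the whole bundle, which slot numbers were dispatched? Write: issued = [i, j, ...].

issued = [0, 1, 2]

slot 0 (BR): ISSUE — free A3,Mu1,Ld1,B0 rp5 wp4
slot 1 (MEM): ISSUE — free A3,Mu1,Ld0,B0 rp4 wp3
slot 2 (ALU): ISSUE — free A2,Mu1,Ld0,B0 rp2 wp2
slot 3 (MEM): stall FU — free A2,Mu1,Ld0,B0 rp2 wp2
slot 4 (MEM): stall FU — free A2,Mu1,Ld0,B0 rp2 wp2
slot 5 (MEM): stall FU — free A2,Mu1,Ld0,B0 rp2 wp2
slot 6 (ALU): stall WAW — free A2,Mu1,Ld0,B0 rp2 wp2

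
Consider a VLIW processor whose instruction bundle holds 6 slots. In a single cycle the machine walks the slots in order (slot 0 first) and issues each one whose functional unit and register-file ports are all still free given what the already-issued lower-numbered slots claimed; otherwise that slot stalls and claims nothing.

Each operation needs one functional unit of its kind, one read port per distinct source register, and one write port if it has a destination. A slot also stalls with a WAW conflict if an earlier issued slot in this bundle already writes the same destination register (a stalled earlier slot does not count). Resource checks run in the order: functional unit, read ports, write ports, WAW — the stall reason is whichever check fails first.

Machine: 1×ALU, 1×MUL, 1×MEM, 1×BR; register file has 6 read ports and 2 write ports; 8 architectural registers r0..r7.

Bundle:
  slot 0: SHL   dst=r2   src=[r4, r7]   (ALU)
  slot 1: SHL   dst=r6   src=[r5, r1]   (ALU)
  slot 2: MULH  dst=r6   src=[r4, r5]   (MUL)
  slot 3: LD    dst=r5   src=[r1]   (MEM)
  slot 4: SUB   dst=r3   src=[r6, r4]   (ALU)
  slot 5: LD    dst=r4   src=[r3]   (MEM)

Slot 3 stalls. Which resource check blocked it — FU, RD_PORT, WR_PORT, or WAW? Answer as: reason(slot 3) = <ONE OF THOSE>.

[0] ALU needs rd=2 wr=1: ok; after: ALU=0 MUL=1 MEM=1 BR=1, R=4, W=1
[1] ALU needs rd=2 wr=1: FU; after: ALU=0 MUL=1 MEM=1 BR=1, R=4, W=1
[2] MUL needs rd=2 wr=1: ok; after: ALU=0 MUL=0 MEM=1 BR=1, R=2, W=0
[3] MEM needs rd=1 wr=1: WR_PORT; after: ALU=0 MUL=0 MEM=1 BR=1, R=2, W=0
[4] ALU needs rd=2 wr=1: FU; after: ALU=0 MUL=0 MEM=1 BR=1, R=2, W=0
[5] MEM needs rd=1 wr=1: WR_PORT; after: ALU=0 MUL=0 MEM=1 BR=1, R=2, W=0

reason(slot 3) = WR_PORT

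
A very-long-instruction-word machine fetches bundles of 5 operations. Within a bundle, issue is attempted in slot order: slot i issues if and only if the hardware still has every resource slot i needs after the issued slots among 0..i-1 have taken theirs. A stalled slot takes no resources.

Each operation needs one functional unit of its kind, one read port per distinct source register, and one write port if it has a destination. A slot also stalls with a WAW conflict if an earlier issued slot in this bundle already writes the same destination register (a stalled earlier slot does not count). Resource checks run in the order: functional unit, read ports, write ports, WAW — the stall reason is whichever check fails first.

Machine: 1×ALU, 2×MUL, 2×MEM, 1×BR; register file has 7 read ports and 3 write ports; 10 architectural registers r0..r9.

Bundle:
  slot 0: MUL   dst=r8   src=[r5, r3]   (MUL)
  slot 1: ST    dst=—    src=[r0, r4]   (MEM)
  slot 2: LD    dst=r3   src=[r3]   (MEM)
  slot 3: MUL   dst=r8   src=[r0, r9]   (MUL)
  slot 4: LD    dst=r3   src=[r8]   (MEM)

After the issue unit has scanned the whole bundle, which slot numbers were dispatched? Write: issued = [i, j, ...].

issued = [0, 1, 2]

(0) want 1×MUL +2rd +1wr — yes → AL1|MU1|ME2|BR1|rd5|wr2
(1) want 1×MEM +2rd +0wr — yes → AL1|MU1|ME1|BR1|rd3|wr2
(2) want 1×MEM +1rd +1wr — yes → AL1|MU1|ME0|BR1|rd2|wr1
(3) want 1×MUL +2rd +1wr — WAW → AL1|MU1|ME0|BR1|rd2|wr1
(4) want 1×MEM +1rd +1wr — FU → AL1|MU1|ME0|BR1|rd2|wr1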